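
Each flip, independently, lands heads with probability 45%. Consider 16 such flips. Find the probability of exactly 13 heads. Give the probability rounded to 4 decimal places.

0.0029

X ~ Binomial(n=16, p=0.45).
P(X=13) = C(16,13) · p^13 · (1−p)^3
= 560 · 3.1029e-05 · 0.16637 = 0.002891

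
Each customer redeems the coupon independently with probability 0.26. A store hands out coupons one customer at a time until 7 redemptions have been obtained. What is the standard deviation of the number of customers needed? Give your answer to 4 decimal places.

8.7537

Y = total customers until the seventh success; negative binomial with r=7, p=0.26.
SD(Y) = √[r(1−p)/p²] = √(76.627219) = 8.753697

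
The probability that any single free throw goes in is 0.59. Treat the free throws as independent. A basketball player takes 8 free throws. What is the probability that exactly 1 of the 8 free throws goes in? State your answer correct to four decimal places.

X ~ Binomial(n=8, p=0.59).
P(X=1) = C(8,1) · p^1 · (1−p)^7
= 8 · 0.59 · 0.0019475 = 0.009192

0.0092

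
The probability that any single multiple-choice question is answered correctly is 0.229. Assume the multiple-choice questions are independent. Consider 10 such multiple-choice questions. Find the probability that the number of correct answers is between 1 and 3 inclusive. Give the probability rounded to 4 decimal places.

0.7485

X ~ Binomial(10, 0.229); P(1 ≤ X ≤ 3) = Σ C(10,k) p^k (1−p)^(10−k) over k:
  k=1: C(10,1)·0.229^1·0.771^9 = 0.220458
  k=2: C(10,2)·0.229^2·0.771^8 = 0.294658
  k=3: C(10,3)·0.229^3·0.771^7 = 0.233383
Total = 0.748498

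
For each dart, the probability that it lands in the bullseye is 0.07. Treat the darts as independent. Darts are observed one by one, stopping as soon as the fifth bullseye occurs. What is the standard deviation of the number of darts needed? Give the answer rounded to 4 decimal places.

Y = total darts until the fifth success; negative binomial with r=5, p=0.07.
SD(Y) = √[r(1−p)/p²] = √(948.979592) = 30.805512

30.8055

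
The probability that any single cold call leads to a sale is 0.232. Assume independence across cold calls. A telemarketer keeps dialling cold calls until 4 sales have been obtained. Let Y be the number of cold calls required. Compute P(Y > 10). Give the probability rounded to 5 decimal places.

Needing more than 10 cold calls ⇔ fewer than 4 successes in the first 10. With X ~ Binomial(10, 0.232), P(Y > 10) = P(X ≤ 3).
  k=0: C(10,0)·0.232^0·0.768^10 = 0.0713859
  k=1: C(10,1)·0.232^1·0.768^9 = 0.2156448
  k=2: C(10,2)·0.232^2·0.768^8 = 0.2931421
  k=3: C(10,3)·0.232^3·0.768^7 = 0.2361423
P(X ≤ 3) = 0.8163151

0.81632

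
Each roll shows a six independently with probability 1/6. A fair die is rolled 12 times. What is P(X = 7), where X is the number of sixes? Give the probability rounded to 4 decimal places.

0.0011

X ~ Binomial(n=12, p=0.166667).
P(X=7) = C(12,7) · p^7 · (1−p)^5
= 792 · 3.5722e-06 · 0.40188 = 0.001137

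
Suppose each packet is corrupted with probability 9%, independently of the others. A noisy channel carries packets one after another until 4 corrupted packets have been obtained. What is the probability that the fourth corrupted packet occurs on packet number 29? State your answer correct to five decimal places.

Y = trial on which the fourth success occurs; negative binomial, r=4, p=0.09.
P(Y=29) = C(28,3) · p^4 · (1−p)^25
= 3276 · 6.561e-05 · 0.094631 = 0.0203399

0.02034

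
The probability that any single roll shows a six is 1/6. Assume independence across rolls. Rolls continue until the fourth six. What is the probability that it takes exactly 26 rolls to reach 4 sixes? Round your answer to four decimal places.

Y = trial on which the fourth success occurs; negative binomial, r=4, p=0.166667.
P(Y=26) = C(25,3) · p^4 · (1−p)^22
= 2300 · 0.0007716 · 0.018114 = 0.032147

0.0321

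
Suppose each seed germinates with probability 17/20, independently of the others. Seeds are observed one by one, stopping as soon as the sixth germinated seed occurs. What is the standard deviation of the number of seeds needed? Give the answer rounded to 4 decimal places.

Y = total seeds until the sixth success; negative binomial with r=6, p=0.85.
SD(Y) = √[r(1−p)/p²] = √(1.245675) = 1.116098

1.1161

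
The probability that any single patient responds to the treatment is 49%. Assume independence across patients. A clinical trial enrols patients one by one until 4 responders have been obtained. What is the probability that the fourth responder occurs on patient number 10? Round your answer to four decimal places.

Y = trial on which the fourth success occurs; negative binomial, r=4, p=0.49.
P(Y=10) = C(9,3) · p^4 · (1−p)^6
= 84 · 0.057648 · 0.017596 = 0.085209

0.0852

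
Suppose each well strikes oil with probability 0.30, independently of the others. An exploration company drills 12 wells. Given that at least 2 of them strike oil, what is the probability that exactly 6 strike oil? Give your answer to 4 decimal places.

X ~ Binomial(12, 0.30). Want P(X=6 | X≥2) = P(X=6) / P(X≥2).
P(X=6) = C(12,6)·0.30^6·0.70^6 = 0.079248
P(X≥2) = 1 − 0.013841 − 0.071184 = 0.914975
Ratio = 0.079248 / 0.914975 = 0.086612

0.0866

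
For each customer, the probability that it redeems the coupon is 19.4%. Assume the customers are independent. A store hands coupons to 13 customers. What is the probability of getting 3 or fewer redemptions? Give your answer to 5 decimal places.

X ~ Binomial(13, 0.194); P(X ≤ 3) = Σ C(13,k) p^k (1−p)^(13−k) over k:
  k=0: C(13,0)·0.194^0·0.806^13 = 0.0605837
  k=1: C(13,1)·0.194^1·0.806^12 = 0.1895682
  k=2: C(13,2)·0.194^2·0.806^11 = 0.2737685
  k=3: C(13,3)·0.194^3·0.806^10 = 0.2416137
Total = 0.7655342

0.76553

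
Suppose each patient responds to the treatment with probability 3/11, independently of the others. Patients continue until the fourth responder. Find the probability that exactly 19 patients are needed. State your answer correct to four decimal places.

Y = trial on which the fourth success occurs; negative binomial, r=4, p=0.272727.
P(Y=19) = C(18,3) · p^4 · (1−p)^15
= 816 · 0.0055324 · 0.0084229 = 0.038025

0.0380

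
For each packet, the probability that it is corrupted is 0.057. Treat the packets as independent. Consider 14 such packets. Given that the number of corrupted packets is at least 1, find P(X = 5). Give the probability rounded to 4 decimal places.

X ~ Binomial(14, 0.057). Want P(X=5 | X≥1) = P(X=5) / P(X≥1).
P(X=5) = C(14,5)·0.057^5·0.943^9 = 0.000710
P(X≥1) = 1 − 0.439707 = 0.560293
Ratio = 0.000710 / 0.560293 = 0.001268

0.0013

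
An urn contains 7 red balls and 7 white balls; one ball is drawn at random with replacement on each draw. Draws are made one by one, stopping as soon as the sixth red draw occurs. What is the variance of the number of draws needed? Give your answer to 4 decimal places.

Y = total draws until the sixth success; negative binomial with r=6, p=0.50.
Var(Y) = r(1−p)/p² = 6·0.50 / 0.50² = 12.000000

12.0000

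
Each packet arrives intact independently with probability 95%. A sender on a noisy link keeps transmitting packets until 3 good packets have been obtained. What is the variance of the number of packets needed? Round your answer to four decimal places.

0.1662

Y = total packets until the third success; negative binomial with r=3, p=0.95.
Var(Y) = r(1−p)/p² = 3·0.05 / 0.95² = 0.166205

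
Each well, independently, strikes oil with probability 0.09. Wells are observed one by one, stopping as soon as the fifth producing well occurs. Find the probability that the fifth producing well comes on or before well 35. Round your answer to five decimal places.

0.20318

Finishing within 35 wells ⇔ at least 5 successes in the first 35. With X ~ Binomial(35, 0.09), P(Y ≤ 35) = 1 − P(X ≤ 4).
  k=0: C(35,0)·0.09^0·0.91^35 = 0.0368510
  k=1: C(35,1)·0.09^1·0.91^34 = 0.1275610
  k=2: C(35,2)·0.09^2·0.91^33 = 0.2144707
  k=3: C(35,3)·0.09^3·0.91^32 = 0.2333252
  k=4: C(35,4)·0.09^4·0.91^31 = 0.1846090
1 − 0.7968169 = 0.2031831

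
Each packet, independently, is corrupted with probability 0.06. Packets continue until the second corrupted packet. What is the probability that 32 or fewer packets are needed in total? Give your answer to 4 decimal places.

Finishing within 32 packets ⇔ at least 2 successes in the first 32. With X ~ Binomial(32, 0.06), P(Y ≤ 32) = 1 − P(X ≤ 1).
  k=0: C(32,0)·0.06^0·0.94^32 = 0.138067
  k=1: C(32,1)·0.06^1·0.94^31 = 0.282010
1 − 0.420078 = 0.579922

0.5799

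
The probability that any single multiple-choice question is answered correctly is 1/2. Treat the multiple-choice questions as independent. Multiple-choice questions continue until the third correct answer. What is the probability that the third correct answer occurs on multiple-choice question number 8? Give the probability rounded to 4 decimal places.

0.0820

Y = trial on which the third success occurs; negative binomial, r=3, p=0.50.
P(Y=8) = C(7,2) · p^3 · (1−p)^5
= 21 · 0.125 · 0.03125 = 0.082031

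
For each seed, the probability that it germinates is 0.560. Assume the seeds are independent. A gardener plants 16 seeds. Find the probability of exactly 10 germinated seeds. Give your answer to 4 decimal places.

X ~ Binomial(n=16, p=0.56).
P(X=10) = C(16,10) · p^10 · (1−p)^6
= 8008 · 0.0030331 · 0.0072563 = 0.176246

0.1762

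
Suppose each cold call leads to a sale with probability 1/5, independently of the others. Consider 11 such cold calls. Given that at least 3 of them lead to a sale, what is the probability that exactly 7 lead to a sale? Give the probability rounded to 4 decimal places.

0.0045

X ~ Binomial(11, 0.20). Want P(X=7 | X≥3) = P(X=7) / P(X≥3).
P(X=7) = C(11,7)·0.20^7·0.80^4 = 0.001730
P(X≥3) = 1 − 0.085899 − 0.236223 − 0.295279 = 0.382598
Ratio = 0.001730 / 0.382598 = 0.004522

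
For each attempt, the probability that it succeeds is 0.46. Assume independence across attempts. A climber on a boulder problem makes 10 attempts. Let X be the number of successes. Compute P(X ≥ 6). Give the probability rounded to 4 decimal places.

X ~ Binomial(10, 0.46); P(X ≥ 6) = Σ C(10,k) p^k (1−p)^(10−k) over k:
  k=6: C(10,6)·0.46^6·0.54^4 = 0.169177
  k=7: C(10,7)·0.46^7·0.54^3 = 0.082351
  k=8: C(10,8)·0.46^8·0.54^2 = 0.026306
  k=9: C(10,9)·0.46^9·0.54^1 = 0.004980
  k=10: C(10,10)·0.46^10·0.54^0 = 0.000424
Total = 0.283238

0.2832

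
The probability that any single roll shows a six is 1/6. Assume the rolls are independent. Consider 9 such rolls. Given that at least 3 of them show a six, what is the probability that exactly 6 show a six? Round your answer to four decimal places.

X ~ Binomial(9, 0.166667). Want P(X=6 | X≥3) = P(X=6) / P(X≥3).
P(X=6) = C(9,6)·0.166667^6·0.833333^3 = 0.001042
P(X≥3) = 1 − 0.193807 − 0.348852 − 0.279082 = 0.178260
Ratio = 0.001042 / 0.178260 = 0.005845

0.0058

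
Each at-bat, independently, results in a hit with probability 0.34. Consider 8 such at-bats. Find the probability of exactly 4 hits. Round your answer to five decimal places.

X ~ Binomial(n=8, p=0.34).
P(X=4) = C(8,4) · p^4 · (1−p)^4
= 70 · 0.013363 · 0.18975 = 0.1774964

0.17750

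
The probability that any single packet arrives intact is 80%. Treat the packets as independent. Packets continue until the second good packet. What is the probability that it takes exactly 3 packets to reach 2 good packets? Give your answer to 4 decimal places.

Y = trial on which the second success occurs; negative binomial, r=2, p=0.80.
P(Y=3) = C(2,1) · p^2 · (1−p)^1
= 2 · 0.64 · 0.2 = 0.256000

0.2560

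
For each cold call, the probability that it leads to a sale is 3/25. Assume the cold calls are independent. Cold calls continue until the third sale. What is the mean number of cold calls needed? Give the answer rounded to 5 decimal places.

Y = total cold calls until the third success; negative binomial with r=3, p=0.12.
E[Y] = r / p = 3 / 0.12 = 25.0000000

25.00000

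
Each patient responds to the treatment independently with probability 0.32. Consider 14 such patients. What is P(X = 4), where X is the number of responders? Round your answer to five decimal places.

0.22188

X ~ Binomial(n=14, p=0.32).
P(X=4) = C(14,4) · p^4 · (1−p)^10
= 1001 · 0.010486 · 0.021139 = 0.2218825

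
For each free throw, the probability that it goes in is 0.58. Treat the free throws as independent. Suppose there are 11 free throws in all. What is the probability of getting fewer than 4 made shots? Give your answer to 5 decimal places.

X ~ Binomial(11, 0.58); P(X ≤ 3) = Σ C(11,k) p^k (1−p)^(11−k) over k:
  k=0: C(11,0)·0.58^0·0.42^11 = 0.0000717
  k=1: C(11,1)·0.58^1·0.42^10 = 0.0010897
  k=2: C(11,2)·0.58^2·0.42^9 = 0.0075242
  k=3: C(11,3)·0.58^3·0.42^8 = 0.0311718
Total = 0.0398575

0.03986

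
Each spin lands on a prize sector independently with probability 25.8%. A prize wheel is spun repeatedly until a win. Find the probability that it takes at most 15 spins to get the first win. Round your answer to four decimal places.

Y = number of spins to the first success; geometric, p = 0.258.
P(Y ≤ 15) = 1 − (1−p)^15 = 1 − 0.011378 = 0.988622

0.9886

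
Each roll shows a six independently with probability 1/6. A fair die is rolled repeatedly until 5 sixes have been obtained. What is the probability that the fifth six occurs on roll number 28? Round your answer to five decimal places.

0.03407

Y = trial on which the fifth success occurs; negative binomial, r=5, p=0.166667.
P(Y=28) = C(27,4) · p^5 · (1−p)^23
= 17550 · 0.0001286 · 0.015095 = 0.0340684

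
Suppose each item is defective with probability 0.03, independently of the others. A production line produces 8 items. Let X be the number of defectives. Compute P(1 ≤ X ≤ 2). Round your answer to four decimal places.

0.2149

X ~ Binomial(8, 0.03); P(1 ≤ X ≤ 2) = Σ C(8,k) p^k (1−p)^(8−k) over k:
  k=1: C(8,1)·0.03^1·0.97^7 = 0.193916
  k=2: C(8,2)·0.03^2·0.97^6 = 0.020991
Total = 0.214907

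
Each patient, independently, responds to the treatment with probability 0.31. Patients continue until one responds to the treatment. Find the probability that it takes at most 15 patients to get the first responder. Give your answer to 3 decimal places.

0.996

Y = number of patients to the first success; geometric, p = 0.31.
P(Y ≤ 15) = 1 − (1−p)^15 = 1 − 0.00383 = 0.99617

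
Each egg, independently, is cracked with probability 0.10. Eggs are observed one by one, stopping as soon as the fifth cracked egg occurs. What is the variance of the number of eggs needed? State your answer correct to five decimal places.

450.00000

Y = total eggs until the fifth success; negative binomial with r=5, p=0.10.
Var(Y) = r(1−p)/p² = 5·0.90 / 0.10² = 450.0000000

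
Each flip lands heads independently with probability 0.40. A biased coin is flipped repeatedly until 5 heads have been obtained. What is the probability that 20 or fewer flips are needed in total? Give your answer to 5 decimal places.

Finishing within 20 flips ⇔ at least 5 successes in the first 20. With X ~ Binomial(20, 0.40), P(Y ≤ 20) = 1 − P(X ≤ 4).
  k=0: C(20,0)·0.40^0·0.60^20 = 0.0000366
  k=1: C(20,1)·0.40^1·0.60^19 = 0.0004875
  k=2: C(20,2)·0.40^2·0.60^18 = 0.0030874
  k=3: C(20,3)·0.40^3·0.60^17 = 0.0123497
  k=4: C(20,4)·0.40^4·0.60^16 = 0.0349908
1 − 0.0509520 = 0.9490480

0.94905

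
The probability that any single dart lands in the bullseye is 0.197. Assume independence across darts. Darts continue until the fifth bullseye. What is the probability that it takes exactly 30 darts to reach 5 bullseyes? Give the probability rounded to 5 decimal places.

Y = trial on which the fifth success occurs; negative binomial, r=5, p=0.197.
P(Y=30) = C(29,4) · p^5 · (1−p)^25
= 23751 · 0.00029671 · 0.0041485 = 0.0292349

0.02923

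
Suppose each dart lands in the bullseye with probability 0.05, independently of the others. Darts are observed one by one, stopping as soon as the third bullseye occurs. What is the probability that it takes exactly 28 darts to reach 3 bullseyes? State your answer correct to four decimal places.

0.0122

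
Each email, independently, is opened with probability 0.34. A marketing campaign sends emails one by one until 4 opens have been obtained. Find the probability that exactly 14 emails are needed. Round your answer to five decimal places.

Y = trial on which the fourth success occurs; negative binomial, r=4, p=0.34.
P(Y=14) = C(13,3) · p^4 · (1−p)^10
= 286 · 0.013363 · 0.015683 = 0.0599406

0.05994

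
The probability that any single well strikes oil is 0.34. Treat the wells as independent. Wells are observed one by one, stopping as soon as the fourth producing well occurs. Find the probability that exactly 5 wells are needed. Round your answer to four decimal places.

0.0353

Y = trial on which the fourth success occurs; negative binomial, r=4, p=0.34.
P(Y=5) = C(4,3) · p^4 · (1−p)^1
= 4 · 0.013363 · 0.66 = 0.035279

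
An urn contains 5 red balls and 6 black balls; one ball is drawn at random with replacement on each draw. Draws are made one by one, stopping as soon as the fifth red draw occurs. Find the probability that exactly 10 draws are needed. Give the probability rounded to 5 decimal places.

0.11805

Y = trial on which the fifth success occurs; negative binomial, r=5, p=0.454545.
P(Y=10) = C(9,4) · p^5 · (1−p)^5
= 126 · 0.019404 · 0.048283 = 0.1180456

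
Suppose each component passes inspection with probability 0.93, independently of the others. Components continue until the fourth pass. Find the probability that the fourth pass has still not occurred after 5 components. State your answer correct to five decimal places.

0.04249

Needing more than 5 components ⇔ fewer than 4 successes in the first 5. With X ~ Binomial(5, 0.93), P(Y > 5) = P(X ≤ 3).
  k=0: C(5,0)·0.93^0·0.07^5 = 0.0000017
  k=1: C(5,1)·0.93^1·0.07^4 = 0.0001116
  k=2: C(5,2)·0.93^2·0.07^3 = 0.0029666
  k=3: C(5,3)·0.93^3·0.07^2 = 0.0394135
P(X ≤ 3) = 0.0424934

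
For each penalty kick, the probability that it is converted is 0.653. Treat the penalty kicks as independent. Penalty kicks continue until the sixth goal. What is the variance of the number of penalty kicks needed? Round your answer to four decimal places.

4.8826

Y = total penalty kicks until the sixth success; negative binomial with r=6, p=0.653.
Var(Y) = r(1−p)/p² = 6·0.347 / 0.653² = 4.882636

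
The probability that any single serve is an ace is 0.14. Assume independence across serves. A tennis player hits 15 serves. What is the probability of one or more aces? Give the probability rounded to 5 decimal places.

0.89589

P(at least one) = 1 − P(none) = 1 − (1 − 0.14)^15
= 1 − 0.1041062 = 0.8958938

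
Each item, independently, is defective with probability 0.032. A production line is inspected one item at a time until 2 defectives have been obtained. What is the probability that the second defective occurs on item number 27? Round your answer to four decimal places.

Y = trial on which the second success occurs; negative binomial, r=2, p=0.032.
P(Y=27) = C(26,1) · p^2 · (1−p)^25
= 26 · 0.001024 · 0.44349 = 0.011807

0.0118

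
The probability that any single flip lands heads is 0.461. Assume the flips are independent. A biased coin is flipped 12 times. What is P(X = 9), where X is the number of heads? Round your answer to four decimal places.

0.0324

X ~ Binomial(n=12, p=0.461).
P(X=9) = C(12,9) · p^9 · (1−p)^3
= 220 · 0.00094039 · 0.15659 = 0.032396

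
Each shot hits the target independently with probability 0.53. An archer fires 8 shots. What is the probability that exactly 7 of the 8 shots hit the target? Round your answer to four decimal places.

0.0442

X ~ Binomial(n=8, p=0.53).
P(X=7) = C(8,7) · p^7 · (1−p)^1
= 8 · 0.011747 · 0.47 = 0.044169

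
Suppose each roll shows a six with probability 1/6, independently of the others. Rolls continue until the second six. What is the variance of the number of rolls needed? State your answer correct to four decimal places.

Y = total rolls until the second success; negative binomial with r=2, p=0.166667.
Var(Y) = r(1−p)/p² = 2·0.833333 / 0.166667² = 60.000000

60.0000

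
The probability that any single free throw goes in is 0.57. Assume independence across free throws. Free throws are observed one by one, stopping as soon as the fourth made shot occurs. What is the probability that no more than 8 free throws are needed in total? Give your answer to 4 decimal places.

Finishing within 8 free throws ⇔ at least 4 successes in the first 8. With X ~ Binomial(8, 0.57), P(Y ≤ 8) = 1 − P(X ≤ 3).
  k=0: C(8,0)·0.57^0·0.43^8 = 0.001169
  k=1: C(8,1)·0.57^1·0.43^7 = 0.012395
  k=2: C(8,2)·0.57^2·0.43^6 = 0.057507
  k=3: C(8,3)·0.57^3·0.43^5 = 0.152460
1 − 0.223530 = 0.776470

0.7765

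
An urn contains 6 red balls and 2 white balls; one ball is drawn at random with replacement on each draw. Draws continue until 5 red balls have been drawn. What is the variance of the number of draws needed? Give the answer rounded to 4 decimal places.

2.2222

Y = total draws until the fifth success; negative binomial with r=5, p=0.75.
Var(Y) = r(1−p)/p² = 5·0.25 / 0.75² = 2.222222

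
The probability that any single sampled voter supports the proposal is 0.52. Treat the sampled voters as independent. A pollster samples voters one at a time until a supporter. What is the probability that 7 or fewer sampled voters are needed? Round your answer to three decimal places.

Y = number of sampled voters to the first success; geometric, p = 0.52.
P(Y ≤ 7) = 1 − (1−p)^7 = 1 − 0.00587 = 0.99413

0.994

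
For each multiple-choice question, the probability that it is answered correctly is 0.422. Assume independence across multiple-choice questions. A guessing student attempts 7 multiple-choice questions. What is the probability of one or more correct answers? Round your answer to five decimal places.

P(at least one) = 1 − P(none) = 1 − (1 − 0.422)^7
= 1 − 0.0215524 = 0.9784476

0.97845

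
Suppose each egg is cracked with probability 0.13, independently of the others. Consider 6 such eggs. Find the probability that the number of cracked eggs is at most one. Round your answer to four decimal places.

0.8224

X ~ Binomial(6, 0.13); P(X ≤ 1) = Σ C(6,k) p^k (1−p)^(6−k) over k:
  k=0: C(6,0)·0.13^0·0.87^6 = 0.433626
  k=1: C(6,1)·0.13^1·0.87^5 = 0.388768
Total = 0.822395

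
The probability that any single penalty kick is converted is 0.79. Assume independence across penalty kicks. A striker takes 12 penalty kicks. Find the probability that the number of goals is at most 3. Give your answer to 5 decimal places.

X ~ Binomial(12, 0.79); P(X ≤ 3) = Σ C(12,k) p^k (1−p)^(12−k) over k:
  k=0: C(12,0)·0.79^0·0.21^12 = 0.0000000
  k=1: C(12,1)·0.79^1·0.21^11 = 0.0000003
  k=2: C(12,2)·0.79^2·0.21^10 = 0.0000069
  k=3: C(12,3)·0.79^3·0.21^9 = 0.0000862
Total = 0.0000934

0.00009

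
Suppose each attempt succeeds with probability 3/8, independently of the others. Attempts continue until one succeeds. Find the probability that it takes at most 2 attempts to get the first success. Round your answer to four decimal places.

0.6094

Y = number of attempts to the first success; geometric, p = 0.375.
P(Y ≤ 2) = 1 − (1−p)^2 = 1 − 0.390625 = 0.609375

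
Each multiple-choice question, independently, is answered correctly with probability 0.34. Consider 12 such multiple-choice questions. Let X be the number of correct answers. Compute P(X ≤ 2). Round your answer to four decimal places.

0.1687

X ~ Binomial(12, 0.34); P(X ≤ 2) = Σ C(12,k) p^k (1−p)^(12−k) over k:
  k=0: C(12,0)·0.34^0·0.66^12 = 0.006832
  k=1: C(12,1)·0.34^1·0.66^11 = 0.042232
  k=2: C(12,2)·0.34^2·0.66^10 = 0.119658
Total = 0.168722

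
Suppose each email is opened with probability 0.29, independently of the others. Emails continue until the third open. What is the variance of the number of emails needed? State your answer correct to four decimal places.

25.3270

Y = total emails until the third success; negative binomial with r=3, p=0.29.
Var(Y) = r(1−p)/p² = 3·0.71 / 0.29² = 25.326992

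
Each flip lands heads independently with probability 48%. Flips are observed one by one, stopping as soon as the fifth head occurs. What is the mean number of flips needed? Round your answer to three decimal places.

Y = total flips until the fifth success; negative binomial with r=5, p=0.48.
E[Y] = r / p = 5 / 0.48 = 10.41667

10.417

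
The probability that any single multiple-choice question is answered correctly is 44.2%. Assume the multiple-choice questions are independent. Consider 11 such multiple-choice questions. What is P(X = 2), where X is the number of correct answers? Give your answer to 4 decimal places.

0.0564

X ~ Binomial(n=11, p=0.442).
P(X=2) = C(11,2) · p^2 · (1−p)^9
= 55 · 0.19536 · 0.0052445 = 0.056353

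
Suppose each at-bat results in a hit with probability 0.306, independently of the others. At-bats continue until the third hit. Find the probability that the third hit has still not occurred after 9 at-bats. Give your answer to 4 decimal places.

0.4469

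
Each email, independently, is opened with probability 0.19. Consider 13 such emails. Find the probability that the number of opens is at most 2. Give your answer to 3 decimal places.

0.539

X ~ Binomial(13, 0.19); P(X ≤ 2) = Σ C(13,k) p^k (1−p)^(13−k) over k:
  k=0: C(13,0)·0.19^0·0.81^13 = 0.06461
  k=1: C(13,1)·0.19^1·0.81^12 = 0.19702
  k=2: C(13,2)·0.19^2·0.81^11 = 0.27729
Total = 0.53893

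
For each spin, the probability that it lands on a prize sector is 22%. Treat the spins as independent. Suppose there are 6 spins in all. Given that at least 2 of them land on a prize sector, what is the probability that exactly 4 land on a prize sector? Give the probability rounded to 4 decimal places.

0.0543

X ~ Binomial(6, 0.22). Want P(X=4 | X≥2) = P(X=4) / P(X≥2).
P(X=4) = C(6,4)·0.22^4·0.78^2 = 0.021378
P(X≥2) = 1 − 0.225200 − 0.381107 = 0.393693
Ratio = 0.021378 / 0.393693 = 0.054302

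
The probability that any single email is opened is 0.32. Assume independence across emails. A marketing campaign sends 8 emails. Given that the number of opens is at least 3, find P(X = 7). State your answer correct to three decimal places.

0.004

X ~ Binomial(8, 0.32). Want P(X=7 | X≥3) = P(X=7) / P(X≥3).
P(X=7) = C(8,7)·0.32^7·0.68^1 = 0.00187
P(X≥3) = 1 − 0.04572 − 0.17211 − 0.28347 = 0.49870
Ratio = 0.00187 / 0.49870 = 0.00375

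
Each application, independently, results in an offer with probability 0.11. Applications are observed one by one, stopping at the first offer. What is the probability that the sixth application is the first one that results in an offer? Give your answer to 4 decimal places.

0.0614

Geometric (trials to first success), p = 0.11.
P(Y = 6) = (1−p)^5 · p = 0.55841 · 0.11 = 0.061425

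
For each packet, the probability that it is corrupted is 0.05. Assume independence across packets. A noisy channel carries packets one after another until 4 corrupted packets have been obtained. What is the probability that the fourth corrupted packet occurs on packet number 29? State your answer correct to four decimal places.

0.0057

Y = trial on which the fourth success occurs; negative binomial, r=4, p=0.05.
P(Y=29) = C(28,3) · p^4 · (1−p)^25
= 3276 · 6.25e-06 · 0.27739 = 0.005680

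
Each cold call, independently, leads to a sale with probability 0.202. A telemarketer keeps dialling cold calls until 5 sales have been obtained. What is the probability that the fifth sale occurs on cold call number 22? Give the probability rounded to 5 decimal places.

Y = trial on which the fifth success occurs; negative binomial, r=5, p=0.202.
P(Y=22) = C(21,4) · p^5 · (1−p)^17
= 5985 · 0.00033632 · 0.02158 = 0.0434380

0.04344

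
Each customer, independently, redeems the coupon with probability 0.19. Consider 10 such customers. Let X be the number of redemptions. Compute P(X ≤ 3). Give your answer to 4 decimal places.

X ~ Binomial(10, 0.19); P(X ≤ 3) = Σ C(10,k) p^k (1−p)^(10−k) over k:
  k=0: C(10,0)·0.19^0·0.81^10 = 0.121577
  k=1: C(10,1)·0.19^1·0.81^9 = 0.285180
  k=2: C(10,2)·0.19^2·0.81^8 = 0.301023
  k=3: C(10,3)·0.19^3·0.81^7 = 0.188294
Total = 0.896074

0.8961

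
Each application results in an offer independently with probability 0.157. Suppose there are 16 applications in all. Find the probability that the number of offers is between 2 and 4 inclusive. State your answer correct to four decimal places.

0.6485

X ~ Binomial(16, 0.157); P(2 ≤ X ≤ 4) = Σ C(16,k) p^k (1−p)^(16−k) over k:
  k=2: C(16,2)·0.157^2·0.843^14 = 0.270749
  k=3: C(16,3)·0.157^3·0.843^13 = 0.235313
  k=4: C(16,4)·0.157^4·0.843^12 = 0.142430
Total = 0.648491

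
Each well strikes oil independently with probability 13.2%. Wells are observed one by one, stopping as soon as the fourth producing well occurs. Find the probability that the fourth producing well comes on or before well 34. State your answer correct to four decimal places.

0.6736

Finishing within 34 wells ⇔ at least 4 successes in the first 34. With X ~ Binomial(34, 0.132), P(Y ≤ 34) = 1 − P(X ≤ 3).
  k=0: C(34,0)·0.132^0·0.868^34 = 0.008122
  k=1: C(34,1)·0.132^1·0.868^33 = 0.041996
  k=2: C(34,2)·0.132^2·0.868^32 = 0.105376
  k=3: C(34,3)·0.132^3·0.868^31 = 0.170933
1 − 0.326426 = 0.673574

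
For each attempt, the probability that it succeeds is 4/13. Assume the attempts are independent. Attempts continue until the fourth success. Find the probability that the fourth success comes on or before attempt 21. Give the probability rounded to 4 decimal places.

Finishing within 21 attempts ⇔ at least 4 successes in the first 21. With X ~ Binomial(21, 0.307692), P(Y ≤ 21) = 1 − P(X ≤ 3).
  k=0: C(21,0)·0.307692^0·0.692308^21 = 0.000443
  k=1: C(21,1)·0.307692^1·0.692308^20 = 0.004134
  k=2: C(21,2)·0.307692^2·0.692308^19 = 0.018371
  k=3: C(21,3)·0.307692^3·0.692308^18 = 0.051711
1 − 0.074659 = 0.925341

0.9253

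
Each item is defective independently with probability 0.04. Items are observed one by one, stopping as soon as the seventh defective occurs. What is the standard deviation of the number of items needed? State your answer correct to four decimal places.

Y = total items until the seventh success; negative binomial with r=7, p=0.04.
SD(Y) = √[r(1−p)/p²] = √(4200.000000) = 64.807407

64.8074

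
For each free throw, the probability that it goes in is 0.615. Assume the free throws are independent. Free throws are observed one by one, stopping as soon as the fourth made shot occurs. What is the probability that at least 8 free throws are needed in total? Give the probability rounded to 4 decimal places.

0.2613

Needing more than 7 free throws ⇔ fewer than 4 successes in the first 7. With X ~ Binomial(7, 0.615), P(Y > 7) = P(X ≤ 3).
  k=0: C(7,0)·0.615^0·0.385^7 = 0.001254
  k=1: C(7,1)·0.615^1·0.385^6 = 0.014020
  k=2: C(7,2)·0.615^2·0.385^5 = 0.067185
  k=3: C(7,3)·0.615^3·0.385^4 = 0.178870
P(X ≤ 3) = 0.261328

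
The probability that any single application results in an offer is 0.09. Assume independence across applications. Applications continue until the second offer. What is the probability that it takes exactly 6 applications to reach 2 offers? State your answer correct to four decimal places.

Y = trial on which the second success occurs; negative binomial, r=2, p=0.09.
P(Y=6) = C(5,1) · p^2 · (1−p)^4
= 5 · 0.0081 · 0.68575 = 0.027773

0.0278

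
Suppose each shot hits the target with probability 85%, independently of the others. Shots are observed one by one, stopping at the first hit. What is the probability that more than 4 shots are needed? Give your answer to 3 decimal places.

Y = number of shots to the first success; geometric, p = 0.85.
P(Y > 4) = P(first 4 all fail) = (1−p)^4 = 0.00051

0.001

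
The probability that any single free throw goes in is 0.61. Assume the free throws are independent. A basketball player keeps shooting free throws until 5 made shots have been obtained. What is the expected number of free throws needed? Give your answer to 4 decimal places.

Y = total free throws until the fifth success; negative binomial with r=5, p=0.61.
E[Y] = r / p = 5 / 0.61 = 8.196721

8.1967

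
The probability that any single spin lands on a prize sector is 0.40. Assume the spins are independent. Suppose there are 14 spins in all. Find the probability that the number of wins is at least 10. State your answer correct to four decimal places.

0.0175

X ~ Binomial(14, 0.40); P(X ≥ 10) = Σ C(14,k) p^k (1−p)^(14−k) over k:
  k=10: C(14,10)·0.40^10·0.60^4 = 0.013603
  k=11: C(14,11)·0.40^11·0.60^3 = 0.003298
  k=12: C(14,12)·0.40^12·0.60^2 = 0.000550
  k=13: C(14,13)·0.40^13·0.60^1 = 0.000056
  k=14: C(14,14)·0.40^14·0.60^0 = 0.000003
Total = 0.017510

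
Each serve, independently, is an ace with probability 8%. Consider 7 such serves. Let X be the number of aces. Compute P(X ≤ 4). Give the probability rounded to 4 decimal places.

X ~ Binomial(7, 0.08); P(X ≤ 4) = Σ C(7,k) p^k (1−p)^(7−k) over k:
  k=0: C(7,0)·0.08^0·0.92^7 = 0.557847
  k=1: C(7,1)·0.08^1·0.92^6 = 0.339559
  k=2: C(7,2)·0.08^2·0.92^5 = 0.088581
  k=3: C(7,3)·0.08^3·0.92^4 = 0.012838
  k=4: C(7,4)·0.08^4·0.92^3 = 0.001116
Total = 0.999940

0.9999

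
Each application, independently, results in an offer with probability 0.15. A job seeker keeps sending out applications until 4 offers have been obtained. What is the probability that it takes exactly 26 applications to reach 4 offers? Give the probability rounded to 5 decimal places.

0.03261

Y = trial on which the fourth success occurs; negative binomial, r=4, p=0.15.
P(Y=26) = C(25,3) · p^4 · (1−p)^22
= 2300 · 0.00050625 · 0.028004 = 0.0326069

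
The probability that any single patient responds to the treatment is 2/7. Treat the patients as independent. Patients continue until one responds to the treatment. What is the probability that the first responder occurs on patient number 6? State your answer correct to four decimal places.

0.0531

Geometric (trials to first success), p = 0.285714.
P(Y = 6) = (1−p)^5 · p = 0.18593 · 0.285714 = 0.053124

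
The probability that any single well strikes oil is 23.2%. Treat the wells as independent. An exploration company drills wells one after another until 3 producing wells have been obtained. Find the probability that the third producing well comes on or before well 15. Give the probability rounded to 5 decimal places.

0.71175

Finishing within 15 wells ⇔ at least 3 successes in the first 15. With X ~ Binomial(15, 0.232), P(Y ≤ 15) = 1 − P(X ≤ 2).
  k=0: C(15,0)·0.232^0·0.768^15 = 0.0190730
  k=1: C(15,1)·0.232^1·0.768^14 = 0.0864244
  k=2: C(15,2)·0.232^2·0.768^13 = 0.1827516
1 − 0.2882489 = 0.7117511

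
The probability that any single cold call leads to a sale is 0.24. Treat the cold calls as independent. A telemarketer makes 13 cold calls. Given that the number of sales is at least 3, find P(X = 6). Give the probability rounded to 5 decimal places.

0.07546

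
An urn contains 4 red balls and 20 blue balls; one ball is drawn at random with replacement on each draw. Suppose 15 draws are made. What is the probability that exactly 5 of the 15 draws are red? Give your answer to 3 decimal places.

0.062

X ~ Binomial(n=15, p=0.166667).
P(X=5) = C(15,5) · p^5 · (1−p)^10
= 3003 · 0.0001286 · 0.16151 = 0.06237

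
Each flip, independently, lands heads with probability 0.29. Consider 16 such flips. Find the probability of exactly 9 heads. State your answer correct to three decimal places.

0.015

X ~ Binomial(n=16, p=0.29).
P(X=9) = C(16,9) · p^9 · (1−p)^7
= 11440 · 1.4507e-05 · 0.090951 = 0.01509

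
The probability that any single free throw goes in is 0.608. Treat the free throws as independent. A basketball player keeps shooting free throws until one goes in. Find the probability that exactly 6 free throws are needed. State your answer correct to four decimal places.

Geometric (trials to first success), p = 0.608.
P(Y = 6) = (1−p)^5 · p = 0.0092561 · 0.608 = 0.005628

0.0056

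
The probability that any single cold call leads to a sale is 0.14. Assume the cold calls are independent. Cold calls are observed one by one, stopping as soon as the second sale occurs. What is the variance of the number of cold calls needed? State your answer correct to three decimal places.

87.755

Y = total cold calls until the second success; negative binomial with r=2, p=0.14.
Var(Y) = r(1−p)/p² = 2·0.86 / 0.14² = 87.75510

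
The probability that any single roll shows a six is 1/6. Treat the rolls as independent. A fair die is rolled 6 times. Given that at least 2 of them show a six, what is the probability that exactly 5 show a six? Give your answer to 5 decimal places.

X ~ Binomial(6, 0.166667). Want P(X=5 | X≥2) = P(X=5) / P(X≥2).
P(X=5) = C(6,5)·0.166667^5·0.833333^1 = 0.0006430
P(X≥2) = 1 − 0.3348980 − 0.4018776 = 0.2632245
Ratio = 0.0006430 / 0.2632245 = 0.0024428

0.00244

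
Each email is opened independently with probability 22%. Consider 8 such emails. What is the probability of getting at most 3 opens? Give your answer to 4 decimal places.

X ~ Binomial(8, 0.22); P(X ≤ 3) = Σ C(8,k) p^k (1−p)^(8−k) over k:
  k=0: C(8,0)·0.22^0·0.78^8 = 0.137011
  k=1: C(8,1)·0.22^1·0.78^7 = 0.309154
  k=2: C(8,2)·0.22^2·0.78^6 = 0.305190
  k=3: C(8,3)·0.22^3·0.78^5 = 0.172159
Total = 0.923515

0.9235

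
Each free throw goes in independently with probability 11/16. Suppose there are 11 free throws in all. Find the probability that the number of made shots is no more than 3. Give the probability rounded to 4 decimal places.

X ~ Binomial(11, 0.6875); P(X ≤ 3) = Σ C(11,k) p^k (1−p)^(11−k) over k:
  k=0: C(11,0)·0.6875^0·0.3125^11 = 0.000003
  k=1: C(11,1)·0.6875^1·0.3125^10 = 0.000067
  k=2: C(11,2)·0.6875^2·0.3125^9 = 0.000739
  k=3: C(11,3)·0.6875^3·0.3125^8 = 0.004876
Total = 0.005685

0.0057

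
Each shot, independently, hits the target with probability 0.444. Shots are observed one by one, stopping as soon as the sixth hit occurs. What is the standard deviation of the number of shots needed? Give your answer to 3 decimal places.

4.114

Y = total shots until the sixth success; negative binomial with r=6, p=0.444.
SD(Y) = √[r(1−p)/p²] = √(16.92233) = 4.11368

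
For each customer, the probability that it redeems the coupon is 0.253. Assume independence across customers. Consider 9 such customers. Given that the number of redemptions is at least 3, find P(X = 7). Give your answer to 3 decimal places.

X ~ Binomial(9, 0.253). Want P(X=7 | X≥3) = P(X=7) / P(X≥3).
P(X=7) = C(9,7)·0.253^7·0.747^2 = 0.00133
P(X≥3) = 1 − 0.07242 − 0.22076 − 0.29908 = 0.40773
Ratio = 0.00133 / 0.40773 = 0.00327

0.003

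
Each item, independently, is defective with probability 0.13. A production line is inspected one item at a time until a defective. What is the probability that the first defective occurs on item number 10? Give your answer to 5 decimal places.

Geometric (trials to first success), p = 0.13.
P(Y = 10) = (1−p)^9 · p = 0.28554 · 0.13 = 0.0371207

0.03712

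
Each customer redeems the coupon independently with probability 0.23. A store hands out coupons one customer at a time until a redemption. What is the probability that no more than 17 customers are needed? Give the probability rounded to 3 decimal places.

0.988

Y = number of customers to the first success; geometric, p = 0.23.
P(Y ≤ 17) = 1 − (1−p)^17 = 1 − 0.01176 = 0.98824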